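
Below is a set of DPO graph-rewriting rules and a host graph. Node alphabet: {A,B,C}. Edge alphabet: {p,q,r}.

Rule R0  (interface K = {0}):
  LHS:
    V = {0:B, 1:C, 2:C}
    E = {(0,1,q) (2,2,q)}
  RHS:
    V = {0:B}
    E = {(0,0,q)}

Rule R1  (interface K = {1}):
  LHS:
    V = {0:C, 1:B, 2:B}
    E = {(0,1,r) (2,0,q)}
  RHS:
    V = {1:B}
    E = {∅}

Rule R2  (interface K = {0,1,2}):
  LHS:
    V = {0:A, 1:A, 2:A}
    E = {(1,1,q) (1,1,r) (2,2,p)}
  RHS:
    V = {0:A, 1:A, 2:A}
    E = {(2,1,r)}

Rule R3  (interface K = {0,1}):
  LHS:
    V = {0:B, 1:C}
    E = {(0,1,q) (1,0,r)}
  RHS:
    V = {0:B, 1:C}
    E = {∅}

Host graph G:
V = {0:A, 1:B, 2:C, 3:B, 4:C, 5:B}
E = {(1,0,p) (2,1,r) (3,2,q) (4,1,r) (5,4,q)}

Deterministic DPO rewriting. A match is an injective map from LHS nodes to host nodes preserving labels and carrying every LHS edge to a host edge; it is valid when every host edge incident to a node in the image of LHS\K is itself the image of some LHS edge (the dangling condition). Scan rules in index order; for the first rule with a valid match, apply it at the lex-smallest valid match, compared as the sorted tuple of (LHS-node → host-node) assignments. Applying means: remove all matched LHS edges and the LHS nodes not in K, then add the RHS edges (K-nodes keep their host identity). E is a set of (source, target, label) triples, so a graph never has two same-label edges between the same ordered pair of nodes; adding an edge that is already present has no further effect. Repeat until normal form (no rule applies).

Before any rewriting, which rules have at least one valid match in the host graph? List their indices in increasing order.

R0: no valid match — LHS pattern not found
R1: 2 valid matches — {0↦2, 1↦1, 2↦3}, {0↦4, 1↦1, 2↦5}
R2: no valid match — LHS pattern not found
R3: no valid match — LHS pattern not found

Answer: [R1]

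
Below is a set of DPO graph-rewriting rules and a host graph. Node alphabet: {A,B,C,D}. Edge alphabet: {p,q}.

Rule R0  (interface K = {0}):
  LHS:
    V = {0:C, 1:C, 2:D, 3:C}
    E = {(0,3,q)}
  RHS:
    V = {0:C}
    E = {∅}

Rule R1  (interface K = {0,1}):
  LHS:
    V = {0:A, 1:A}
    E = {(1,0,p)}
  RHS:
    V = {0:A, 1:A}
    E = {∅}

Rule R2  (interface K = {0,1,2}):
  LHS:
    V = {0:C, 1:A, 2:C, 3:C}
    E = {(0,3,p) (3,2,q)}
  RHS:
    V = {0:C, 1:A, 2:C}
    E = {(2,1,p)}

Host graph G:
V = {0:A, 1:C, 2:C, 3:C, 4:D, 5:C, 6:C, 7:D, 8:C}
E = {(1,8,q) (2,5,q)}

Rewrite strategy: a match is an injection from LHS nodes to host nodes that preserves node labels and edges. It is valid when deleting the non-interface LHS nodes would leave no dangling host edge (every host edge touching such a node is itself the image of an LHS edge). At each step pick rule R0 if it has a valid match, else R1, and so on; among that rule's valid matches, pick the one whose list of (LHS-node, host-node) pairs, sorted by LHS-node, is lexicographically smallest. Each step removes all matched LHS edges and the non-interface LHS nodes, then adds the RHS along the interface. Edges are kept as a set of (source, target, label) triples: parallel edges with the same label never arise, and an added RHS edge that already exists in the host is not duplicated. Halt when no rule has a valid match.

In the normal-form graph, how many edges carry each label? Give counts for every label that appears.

initial: |V|=9 |E|=2  E = 1-q->8 2-q->5
step 1: apply R0 at {0↦1, 1↦3, 2↦4, 3↦8}  → |V|=6 |E|=1  E = 2-q->5
step 2: apply R0 at {0↦2, 1↦1, 2↦7, 3↦5}  → |V|=3 |E|=0  E = ∅
final graph: no rule applies after step 2
NF edges: []

Answer: (no edges)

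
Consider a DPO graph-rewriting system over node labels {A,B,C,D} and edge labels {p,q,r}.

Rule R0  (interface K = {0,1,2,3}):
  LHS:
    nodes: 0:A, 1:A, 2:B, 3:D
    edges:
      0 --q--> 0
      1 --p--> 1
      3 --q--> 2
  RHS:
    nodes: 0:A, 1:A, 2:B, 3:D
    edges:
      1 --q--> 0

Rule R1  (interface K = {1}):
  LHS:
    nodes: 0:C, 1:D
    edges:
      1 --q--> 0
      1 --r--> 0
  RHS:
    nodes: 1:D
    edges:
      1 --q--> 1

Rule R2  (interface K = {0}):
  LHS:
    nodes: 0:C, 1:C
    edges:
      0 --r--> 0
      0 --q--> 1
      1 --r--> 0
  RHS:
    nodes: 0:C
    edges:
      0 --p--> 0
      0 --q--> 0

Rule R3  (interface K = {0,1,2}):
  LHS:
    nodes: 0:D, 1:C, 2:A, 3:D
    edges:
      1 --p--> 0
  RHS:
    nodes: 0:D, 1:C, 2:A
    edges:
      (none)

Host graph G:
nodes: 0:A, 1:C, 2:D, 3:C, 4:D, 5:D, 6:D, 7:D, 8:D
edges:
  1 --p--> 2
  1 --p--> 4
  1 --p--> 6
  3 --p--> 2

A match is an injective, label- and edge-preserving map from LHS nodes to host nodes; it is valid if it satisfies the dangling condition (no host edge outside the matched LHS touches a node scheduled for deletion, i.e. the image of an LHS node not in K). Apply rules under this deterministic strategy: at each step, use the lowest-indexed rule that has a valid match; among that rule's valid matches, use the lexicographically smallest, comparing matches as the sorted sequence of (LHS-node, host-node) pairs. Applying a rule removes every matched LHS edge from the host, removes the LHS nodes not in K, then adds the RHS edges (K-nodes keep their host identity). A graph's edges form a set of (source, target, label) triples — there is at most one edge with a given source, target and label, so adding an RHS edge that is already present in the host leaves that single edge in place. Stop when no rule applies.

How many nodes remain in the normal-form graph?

Answer: 5

Rewrite trace:
initial: |V|=9 |E|=4  E = 1-p->2 1-p->4 1-p->6 3-p->2
step 1: apply R3 at {0↦2, 1↦1, 2↦0, 3↦5}  → |V|=8 |E|=3  E = 1-p->4 1-p->6 3-p->2
step 2: apply R3 at {0↦2, 1↦3, 2↦0, 3↦7}  → |V|=7 |E|=2  E = 1-p->4 1-p->6
step 3: apply R3 at {0↦4, 1↦1, 2↦0, 3↦2}  → |V|=6 |E|=1  E = 1-p->6
step 4: apply R3 at {0↦6, 1↦1, 2↦0, 3↦4}  → |V|=5 |E|=0  E = ∅
final graph: no rule applies after step 4
NF nodes: {0:A, 1:C, 3:C, 6:D, 8:D}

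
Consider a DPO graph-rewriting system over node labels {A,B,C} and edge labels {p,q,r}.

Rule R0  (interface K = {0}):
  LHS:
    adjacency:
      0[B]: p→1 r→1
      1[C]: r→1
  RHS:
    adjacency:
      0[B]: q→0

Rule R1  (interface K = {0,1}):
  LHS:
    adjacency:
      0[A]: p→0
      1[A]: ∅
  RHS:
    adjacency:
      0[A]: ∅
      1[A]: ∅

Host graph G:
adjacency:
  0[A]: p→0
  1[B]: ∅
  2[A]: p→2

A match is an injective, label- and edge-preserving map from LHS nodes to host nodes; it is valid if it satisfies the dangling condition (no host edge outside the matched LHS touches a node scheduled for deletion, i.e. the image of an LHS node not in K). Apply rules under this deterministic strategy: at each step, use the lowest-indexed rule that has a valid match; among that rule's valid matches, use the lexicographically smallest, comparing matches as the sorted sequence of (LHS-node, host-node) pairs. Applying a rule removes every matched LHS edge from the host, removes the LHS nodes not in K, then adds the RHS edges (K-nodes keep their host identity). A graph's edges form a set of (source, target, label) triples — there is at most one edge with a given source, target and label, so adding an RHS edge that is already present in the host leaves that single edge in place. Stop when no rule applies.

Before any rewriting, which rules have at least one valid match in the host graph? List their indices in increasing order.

Answer: [R1]

Steps:
R0: no valid match — LHS pattern not found
R1: 2 valid matches — {0↦0, 1↦2}, {0↦2, 1↦0}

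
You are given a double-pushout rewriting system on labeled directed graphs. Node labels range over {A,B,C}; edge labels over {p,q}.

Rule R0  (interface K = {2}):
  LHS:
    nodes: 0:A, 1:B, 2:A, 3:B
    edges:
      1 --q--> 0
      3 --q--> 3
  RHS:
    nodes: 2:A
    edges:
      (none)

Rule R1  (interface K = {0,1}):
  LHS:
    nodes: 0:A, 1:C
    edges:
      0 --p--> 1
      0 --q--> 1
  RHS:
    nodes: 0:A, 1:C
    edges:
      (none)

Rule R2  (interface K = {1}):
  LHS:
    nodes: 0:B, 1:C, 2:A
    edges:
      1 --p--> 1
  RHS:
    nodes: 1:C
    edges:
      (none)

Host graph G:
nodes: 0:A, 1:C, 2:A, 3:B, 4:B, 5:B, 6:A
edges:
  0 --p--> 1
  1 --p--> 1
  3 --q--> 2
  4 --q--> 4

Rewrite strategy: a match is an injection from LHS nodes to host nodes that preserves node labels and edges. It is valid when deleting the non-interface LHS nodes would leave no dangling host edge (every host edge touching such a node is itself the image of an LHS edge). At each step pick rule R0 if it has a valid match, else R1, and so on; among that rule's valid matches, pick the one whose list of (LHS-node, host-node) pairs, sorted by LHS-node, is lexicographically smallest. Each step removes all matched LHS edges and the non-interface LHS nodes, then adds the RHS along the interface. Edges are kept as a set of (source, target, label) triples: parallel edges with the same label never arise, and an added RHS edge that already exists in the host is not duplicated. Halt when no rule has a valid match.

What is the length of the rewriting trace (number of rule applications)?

initial: |V|=7 |E|=4  E = 0-p->1 1-p->1 3-q->2 4-q->4
step 1: apply R0 at {0↦2, 1↦3, 2↦0, 3↦4}  → |V|=4 |E|=2  E = 0-p->1 1-p->1
step 2: apply R2 at {0↦5, 1↦1, 2↦6}  → |V|=2 |E|=1  E = 0-p->1
normal form: no rule applies after step 2

Answer: 2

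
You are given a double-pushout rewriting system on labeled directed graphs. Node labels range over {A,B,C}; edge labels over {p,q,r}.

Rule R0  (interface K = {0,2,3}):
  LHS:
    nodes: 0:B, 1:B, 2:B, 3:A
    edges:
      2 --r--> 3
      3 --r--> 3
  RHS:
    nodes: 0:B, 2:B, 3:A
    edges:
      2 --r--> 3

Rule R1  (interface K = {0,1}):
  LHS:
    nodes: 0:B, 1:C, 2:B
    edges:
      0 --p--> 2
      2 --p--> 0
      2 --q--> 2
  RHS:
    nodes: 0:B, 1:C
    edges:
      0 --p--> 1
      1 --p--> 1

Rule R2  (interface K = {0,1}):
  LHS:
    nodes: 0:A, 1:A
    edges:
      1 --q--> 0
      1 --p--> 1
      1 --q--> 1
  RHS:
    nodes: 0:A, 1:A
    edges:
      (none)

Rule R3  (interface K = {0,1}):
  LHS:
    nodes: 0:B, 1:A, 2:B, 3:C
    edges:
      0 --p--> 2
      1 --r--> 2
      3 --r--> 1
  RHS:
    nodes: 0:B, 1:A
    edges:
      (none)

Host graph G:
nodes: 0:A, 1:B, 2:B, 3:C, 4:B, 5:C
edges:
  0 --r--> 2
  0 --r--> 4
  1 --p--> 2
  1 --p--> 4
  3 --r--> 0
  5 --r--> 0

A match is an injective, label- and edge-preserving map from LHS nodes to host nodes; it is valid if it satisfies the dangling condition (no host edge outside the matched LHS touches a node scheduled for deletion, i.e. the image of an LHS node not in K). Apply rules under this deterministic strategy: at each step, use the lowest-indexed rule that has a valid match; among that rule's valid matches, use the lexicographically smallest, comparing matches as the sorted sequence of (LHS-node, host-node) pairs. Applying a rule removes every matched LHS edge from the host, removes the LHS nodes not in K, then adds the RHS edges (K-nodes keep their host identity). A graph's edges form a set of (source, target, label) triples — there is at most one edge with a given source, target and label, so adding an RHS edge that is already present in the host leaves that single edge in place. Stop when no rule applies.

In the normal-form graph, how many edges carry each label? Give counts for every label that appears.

initial: |V|=6 |E|=6  E = 0-r->2 0-r->4 1-p->2 1-p->4 3-r->0 5-r->0
step 1: apply R3 at {0↦1, 1↦0, 2↦2, 3↦3}  → |V|=4 |E|=3  E = 0-r->4 1-p->4 5-r->0
step 2: apply R3 at {0↦1, 1↦0, 2↦4, 3↦5}  → |V|=2 |E|=0  E = ∅
normal form: no rule applies after step 2
NF edges: []

Answer: (no edges)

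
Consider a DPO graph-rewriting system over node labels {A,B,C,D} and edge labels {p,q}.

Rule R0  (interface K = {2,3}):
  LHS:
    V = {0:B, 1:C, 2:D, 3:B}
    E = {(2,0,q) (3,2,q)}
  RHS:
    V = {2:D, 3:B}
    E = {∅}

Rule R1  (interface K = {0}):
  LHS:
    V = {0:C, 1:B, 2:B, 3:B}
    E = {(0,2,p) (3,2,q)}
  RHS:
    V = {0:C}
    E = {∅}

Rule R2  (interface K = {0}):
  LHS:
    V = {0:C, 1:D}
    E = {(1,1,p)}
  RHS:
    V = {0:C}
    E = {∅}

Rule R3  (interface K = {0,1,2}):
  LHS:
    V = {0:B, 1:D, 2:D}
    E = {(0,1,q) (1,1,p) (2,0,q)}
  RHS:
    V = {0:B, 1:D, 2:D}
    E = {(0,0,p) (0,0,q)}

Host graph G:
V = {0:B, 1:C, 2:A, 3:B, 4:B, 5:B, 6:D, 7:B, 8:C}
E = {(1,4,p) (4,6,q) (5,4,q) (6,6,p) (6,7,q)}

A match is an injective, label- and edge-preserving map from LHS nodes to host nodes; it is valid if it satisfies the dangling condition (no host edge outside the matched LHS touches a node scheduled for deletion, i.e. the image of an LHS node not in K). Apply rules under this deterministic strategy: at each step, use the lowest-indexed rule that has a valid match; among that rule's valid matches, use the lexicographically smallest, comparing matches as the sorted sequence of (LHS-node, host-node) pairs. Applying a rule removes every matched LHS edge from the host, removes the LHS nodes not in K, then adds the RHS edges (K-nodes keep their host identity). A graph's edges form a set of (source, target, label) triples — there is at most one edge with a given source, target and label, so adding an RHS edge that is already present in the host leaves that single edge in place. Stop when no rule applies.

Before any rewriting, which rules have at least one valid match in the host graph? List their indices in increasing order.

Answer: [R0]

Steps:
R0: 1 valid match — {0↦7, 1↦8, 2↦6, 3↦4}
R1: no valid match — 3 raw matches, all fail dangling condition
R2: no valid match — 2 raw matches, all fail dangling condition
R3: no valid match — LHS pattern not found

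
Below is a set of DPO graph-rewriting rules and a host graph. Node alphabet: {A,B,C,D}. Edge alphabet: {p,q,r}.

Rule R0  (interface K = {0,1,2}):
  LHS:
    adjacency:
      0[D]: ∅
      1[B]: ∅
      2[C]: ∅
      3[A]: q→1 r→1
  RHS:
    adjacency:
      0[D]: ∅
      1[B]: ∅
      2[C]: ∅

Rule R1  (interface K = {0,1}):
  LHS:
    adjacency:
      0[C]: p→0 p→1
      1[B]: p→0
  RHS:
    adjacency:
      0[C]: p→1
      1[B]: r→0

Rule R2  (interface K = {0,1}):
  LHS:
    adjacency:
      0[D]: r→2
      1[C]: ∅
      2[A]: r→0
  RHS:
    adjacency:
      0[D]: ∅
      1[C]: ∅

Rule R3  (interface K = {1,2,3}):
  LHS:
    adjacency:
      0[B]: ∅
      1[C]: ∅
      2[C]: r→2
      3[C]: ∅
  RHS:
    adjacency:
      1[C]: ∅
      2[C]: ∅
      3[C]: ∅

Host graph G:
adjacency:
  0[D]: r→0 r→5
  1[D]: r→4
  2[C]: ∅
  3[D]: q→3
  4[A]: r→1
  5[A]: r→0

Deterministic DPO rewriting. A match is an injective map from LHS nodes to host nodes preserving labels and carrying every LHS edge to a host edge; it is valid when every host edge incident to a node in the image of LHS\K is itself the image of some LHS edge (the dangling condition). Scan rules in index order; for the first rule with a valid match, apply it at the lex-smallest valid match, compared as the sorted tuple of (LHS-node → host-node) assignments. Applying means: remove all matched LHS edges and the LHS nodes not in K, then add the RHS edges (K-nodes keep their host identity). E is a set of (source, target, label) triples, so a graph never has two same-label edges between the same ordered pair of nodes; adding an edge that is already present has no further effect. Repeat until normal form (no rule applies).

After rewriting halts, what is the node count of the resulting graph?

Answer: 4

Derivation:
initial: |V|=6 |E|=6  E = 0-r->0 0-r->5 1-r->4 3-q->3 4-r->1 5-r->0
step 1: apply R2 at {0↦0, 1↦2, 2↦5}  → |V|=5 |E|=4  E = 0-r->0 1-r->4 3-q->3 4-r->1
step 2: apply R2 at {0↦1, 1↦2, 2↦4}  → |V|=4 |E|=2  E = 0-r->0 3-q->3
normal form: no rule applies after step 2
NF nodes: {0:D, 1:D, 2:C, 3:D}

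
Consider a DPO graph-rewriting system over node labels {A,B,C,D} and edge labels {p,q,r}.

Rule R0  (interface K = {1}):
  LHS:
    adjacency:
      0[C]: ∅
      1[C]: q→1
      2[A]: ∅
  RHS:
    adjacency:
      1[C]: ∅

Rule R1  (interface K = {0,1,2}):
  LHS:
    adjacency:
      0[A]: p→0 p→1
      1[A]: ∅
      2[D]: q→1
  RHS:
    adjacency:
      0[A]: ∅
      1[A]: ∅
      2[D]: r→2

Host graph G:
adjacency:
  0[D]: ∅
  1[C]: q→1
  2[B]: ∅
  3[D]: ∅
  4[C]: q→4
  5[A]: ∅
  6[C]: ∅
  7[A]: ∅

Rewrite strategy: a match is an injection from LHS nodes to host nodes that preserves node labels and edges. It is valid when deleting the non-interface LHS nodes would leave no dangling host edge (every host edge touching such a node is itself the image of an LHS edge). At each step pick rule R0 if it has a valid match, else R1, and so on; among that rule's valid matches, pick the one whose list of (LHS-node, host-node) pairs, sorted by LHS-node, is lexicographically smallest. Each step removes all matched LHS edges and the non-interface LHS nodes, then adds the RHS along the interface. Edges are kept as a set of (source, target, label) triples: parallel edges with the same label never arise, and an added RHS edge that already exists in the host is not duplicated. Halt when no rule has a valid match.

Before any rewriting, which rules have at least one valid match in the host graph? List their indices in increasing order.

Answer: [R0]

Rewrite trace:
R0: 4 valid matches — {0↦6, 1↦1, 2↦5}, {0↦6, 1↦1, 2↦7}, {0↦6, 1↦4, 2↦5} (+1 more)
R1: no valid match — LHS pattern not found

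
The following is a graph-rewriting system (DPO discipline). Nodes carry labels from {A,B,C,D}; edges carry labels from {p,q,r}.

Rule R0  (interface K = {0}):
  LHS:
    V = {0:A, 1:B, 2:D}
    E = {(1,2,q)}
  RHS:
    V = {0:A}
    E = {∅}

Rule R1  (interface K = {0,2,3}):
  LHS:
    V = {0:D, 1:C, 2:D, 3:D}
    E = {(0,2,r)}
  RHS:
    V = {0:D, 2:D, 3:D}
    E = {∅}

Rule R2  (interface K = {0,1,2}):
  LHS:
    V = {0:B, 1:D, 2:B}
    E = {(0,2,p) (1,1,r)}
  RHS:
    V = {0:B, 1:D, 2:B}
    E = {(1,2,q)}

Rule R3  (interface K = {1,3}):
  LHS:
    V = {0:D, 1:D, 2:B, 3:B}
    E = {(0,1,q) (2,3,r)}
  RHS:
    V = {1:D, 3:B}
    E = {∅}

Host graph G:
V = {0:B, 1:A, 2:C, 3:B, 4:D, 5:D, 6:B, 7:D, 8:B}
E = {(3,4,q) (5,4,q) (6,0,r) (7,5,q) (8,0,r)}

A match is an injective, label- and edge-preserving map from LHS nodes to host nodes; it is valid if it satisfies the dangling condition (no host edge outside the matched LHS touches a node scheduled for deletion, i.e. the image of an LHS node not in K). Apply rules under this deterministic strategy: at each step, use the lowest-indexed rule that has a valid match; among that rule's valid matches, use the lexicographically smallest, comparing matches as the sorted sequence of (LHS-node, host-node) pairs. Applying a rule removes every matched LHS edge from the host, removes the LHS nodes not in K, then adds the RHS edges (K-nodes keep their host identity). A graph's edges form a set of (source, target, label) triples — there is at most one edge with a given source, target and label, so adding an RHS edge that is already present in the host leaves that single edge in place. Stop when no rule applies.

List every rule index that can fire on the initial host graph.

R0: no valid match — 1 raw match, all fail dangling condition
R1: no valid match — LHS pattern not found
R2: no valid match — LHS pattern not found
R3: 2 valid matches — {0↦7, 1↦5, 2↦6, 3↦0}, {0↦7, 1↦5, 2↦8, 3↦0}

Answer: [R3]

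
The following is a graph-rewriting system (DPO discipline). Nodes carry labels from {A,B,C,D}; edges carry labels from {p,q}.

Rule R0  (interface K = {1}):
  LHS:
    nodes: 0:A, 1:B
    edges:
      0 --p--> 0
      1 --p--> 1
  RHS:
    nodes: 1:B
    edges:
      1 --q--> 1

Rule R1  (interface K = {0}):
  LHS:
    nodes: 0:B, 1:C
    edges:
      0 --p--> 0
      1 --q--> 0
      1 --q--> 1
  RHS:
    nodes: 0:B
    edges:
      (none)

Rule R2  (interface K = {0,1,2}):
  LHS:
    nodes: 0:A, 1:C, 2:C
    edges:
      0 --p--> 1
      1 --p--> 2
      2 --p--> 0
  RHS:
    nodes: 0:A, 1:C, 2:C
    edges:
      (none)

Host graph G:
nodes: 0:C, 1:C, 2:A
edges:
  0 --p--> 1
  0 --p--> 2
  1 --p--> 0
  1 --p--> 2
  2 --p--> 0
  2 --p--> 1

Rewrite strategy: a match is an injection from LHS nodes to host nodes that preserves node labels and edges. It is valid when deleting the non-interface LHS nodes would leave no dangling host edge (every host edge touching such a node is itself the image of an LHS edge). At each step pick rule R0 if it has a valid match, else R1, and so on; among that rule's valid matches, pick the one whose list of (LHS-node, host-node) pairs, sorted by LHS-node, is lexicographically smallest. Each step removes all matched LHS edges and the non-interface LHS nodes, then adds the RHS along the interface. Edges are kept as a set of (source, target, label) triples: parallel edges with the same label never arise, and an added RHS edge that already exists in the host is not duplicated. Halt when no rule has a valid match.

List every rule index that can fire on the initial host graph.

Answer: [R2]

Steps:
R0: no valid match — LHS pattern not found
R1: no valid match — LHS pattern not found
R2: 2 valid matches — {0↦2, 1↦0, 2↦1}, {0↦2, 1↦1, 2↦0}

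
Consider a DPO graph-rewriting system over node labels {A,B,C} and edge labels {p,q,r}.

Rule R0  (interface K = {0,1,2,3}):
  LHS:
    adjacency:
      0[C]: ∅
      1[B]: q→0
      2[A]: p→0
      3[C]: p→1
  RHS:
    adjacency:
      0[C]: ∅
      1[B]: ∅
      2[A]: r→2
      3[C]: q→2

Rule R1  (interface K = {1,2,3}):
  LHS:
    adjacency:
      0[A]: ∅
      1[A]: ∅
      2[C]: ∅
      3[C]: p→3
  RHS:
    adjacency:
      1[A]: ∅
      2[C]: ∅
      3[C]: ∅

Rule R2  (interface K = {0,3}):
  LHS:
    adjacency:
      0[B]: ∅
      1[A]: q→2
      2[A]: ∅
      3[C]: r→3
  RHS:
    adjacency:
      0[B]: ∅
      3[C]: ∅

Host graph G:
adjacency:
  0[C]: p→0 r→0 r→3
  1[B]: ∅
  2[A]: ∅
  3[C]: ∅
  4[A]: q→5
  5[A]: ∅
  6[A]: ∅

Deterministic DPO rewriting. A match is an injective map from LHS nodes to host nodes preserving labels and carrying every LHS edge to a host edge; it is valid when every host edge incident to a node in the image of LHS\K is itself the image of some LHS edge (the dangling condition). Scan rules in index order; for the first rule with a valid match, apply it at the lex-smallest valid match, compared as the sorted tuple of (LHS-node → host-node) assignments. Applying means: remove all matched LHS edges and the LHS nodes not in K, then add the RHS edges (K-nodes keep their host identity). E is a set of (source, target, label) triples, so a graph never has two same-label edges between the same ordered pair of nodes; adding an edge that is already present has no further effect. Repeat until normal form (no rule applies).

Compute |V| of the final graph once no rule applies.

start.  V:7 E:4  edges: 0-p->0 0-r->0 0-r->3 4-q->5
1. fire R1 via {0↦2, 1↦4, 2↦3, 3↦0}  →  V:6 E:3  edges: 0-r->0 0-r->3 4-q->5
2. fire R2 via {0↦1, 1↦4, 2↦5, 3↦0}  →  V:4 E:1  edges: 0-r->3
final graph: no rule applies after step 2
NF nodes: {0:C, 1:B, 3:C, 6:A}

Answer: 4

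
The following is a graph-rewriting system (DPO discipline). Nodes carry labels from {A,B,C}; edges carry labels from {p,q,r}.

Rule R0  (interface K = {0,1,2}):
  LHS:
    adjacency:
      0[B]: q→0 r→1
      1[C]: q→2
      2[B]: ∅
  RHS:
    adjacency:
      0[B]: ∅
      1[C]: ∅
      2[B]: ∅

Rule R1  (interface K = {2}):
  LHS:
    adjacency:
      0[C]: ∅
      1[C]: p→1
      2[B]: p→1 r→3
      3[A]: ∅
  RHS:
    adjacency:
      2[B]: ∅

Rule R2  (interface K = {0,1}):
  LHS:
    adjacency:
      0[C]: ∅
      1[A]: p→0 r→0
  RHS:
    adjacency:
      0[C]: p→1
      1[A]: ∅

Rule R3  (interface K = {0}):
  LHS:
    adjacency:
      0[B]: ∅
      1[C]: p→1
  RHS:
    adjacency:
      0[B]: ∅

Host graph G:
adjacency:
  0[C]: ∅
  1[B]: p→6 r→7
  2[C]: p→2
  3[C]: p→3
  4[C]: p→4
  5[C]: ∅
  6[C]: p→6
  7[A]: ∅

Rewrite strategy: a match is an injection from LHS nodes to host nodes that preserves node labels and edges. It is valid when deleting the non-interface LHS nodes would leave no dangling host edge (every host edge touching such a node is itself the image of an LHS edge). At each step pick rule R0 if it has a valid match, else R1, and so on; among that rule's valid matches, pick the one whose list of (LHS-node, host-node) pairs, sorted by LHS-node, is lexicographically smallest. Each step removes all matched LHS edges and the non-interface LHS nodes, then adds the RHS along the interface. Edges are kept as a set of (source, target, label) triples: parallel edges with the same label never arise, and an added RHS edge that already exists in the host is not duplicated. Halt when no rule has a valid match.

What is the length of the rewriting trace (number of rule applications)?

Answer: 4

Derivation:
initial: |V|=8 |E|=6  E = 1-p->6 1-r->7 2-p->2 3-p->3 4-p->4 6-p->6
step 1: apply R1 at {0↦0, 1↦6, 2↦1, 3↦7}  → |V|=5 |E|=3  E = 2-p->2 3-p->3 4-p->4
step 2: apply R3 at {0↦1, 1↦2}  → |V|=4 |E|=2  E = 3-p->3 4-p->4
step 3: apply R3 at {0↦1, 1↦3}  → |V|=3 |E|=1  E = 4-p->4
step 4: apply R3 at {0↦1, 1↦4}  → |V|=2 |E|=0  E = ∅
normal form: no rule applies after step 4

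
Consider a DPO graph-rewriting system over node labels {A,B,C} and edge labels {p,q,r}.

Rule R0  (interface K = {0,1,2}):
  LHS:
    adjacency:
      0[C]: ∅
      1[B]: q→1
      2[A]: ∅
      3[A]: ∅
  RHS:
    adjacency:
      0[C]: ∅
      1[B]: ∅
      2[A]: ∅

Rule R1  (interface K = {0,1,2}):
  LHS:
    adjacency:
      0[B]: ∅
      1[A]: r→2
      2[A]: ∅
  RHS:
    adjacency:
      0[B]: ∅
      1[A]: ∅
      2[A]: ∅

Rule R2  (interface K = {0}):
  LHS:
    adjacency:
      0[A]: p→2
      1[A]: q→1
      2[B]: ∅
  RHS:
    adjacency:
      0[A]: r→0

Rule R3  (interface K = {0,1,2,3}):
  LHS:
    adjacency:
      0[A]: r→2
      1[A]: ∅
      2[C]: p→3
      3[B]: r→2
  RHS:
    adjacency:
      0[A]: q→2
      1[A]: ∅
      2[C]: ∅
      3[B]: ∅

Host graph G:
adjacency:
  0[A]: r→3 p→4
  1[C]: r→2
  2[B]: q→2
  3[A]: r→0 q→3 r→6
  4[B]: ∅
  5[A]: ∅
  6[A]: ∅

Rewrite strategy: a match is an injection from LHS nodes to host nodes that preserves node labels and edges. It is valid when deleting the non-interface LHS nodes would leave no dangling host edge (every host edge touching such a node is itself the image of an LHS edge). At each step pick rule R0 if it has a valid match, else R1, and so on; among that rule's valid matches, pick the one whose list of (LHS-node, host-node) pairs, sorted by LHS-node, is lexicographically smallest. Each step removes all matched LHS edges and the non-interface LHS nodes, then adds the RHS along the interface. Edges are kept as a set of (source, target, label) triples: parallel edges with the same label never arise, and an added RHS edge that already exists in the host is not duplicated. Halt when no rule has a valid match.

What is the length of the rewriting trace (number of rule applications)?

[0] host  ⇒  7 nodes, 7 edges  {0-r->3 0-p->4 1-r->2 2-q->2 3-r->0 3-q->3 3-r->6}
[1] R0 @ {0↦1, 1↦2, 2↦0, 3↦5}  ⇒  6 nodes, 6 edges  {0-r->3 0-p->4 1-r->2 3-r->0 3-q->3 3-r->6}
[2] R1 @ {0↦2, 1↦0, 2↦3}  ⇒  6 nodes, 5 edges  {0-p->4 1-r->2 3-r->0 3-q->3 3-r->6}
[3] R1 @ {0↦2, 1↦3, 2↦0}  ⇒  6 nodes, 4 edges  {0-p->4 1-r->2 3-q->3 3-r->6}
[4] R1 @ {0↦2, 1↦3, 2↦6}  ⇒  6 nodes, 3 edges  {0-p->4 1-r->2 3-q->3}
[5] R2 @ {0↦0, 1↦3, 2↦4}  ⇒  4 nodes, 2 edges  {0-r->0 1-r->2}
halt: no rule applies after step 5

Answer: 5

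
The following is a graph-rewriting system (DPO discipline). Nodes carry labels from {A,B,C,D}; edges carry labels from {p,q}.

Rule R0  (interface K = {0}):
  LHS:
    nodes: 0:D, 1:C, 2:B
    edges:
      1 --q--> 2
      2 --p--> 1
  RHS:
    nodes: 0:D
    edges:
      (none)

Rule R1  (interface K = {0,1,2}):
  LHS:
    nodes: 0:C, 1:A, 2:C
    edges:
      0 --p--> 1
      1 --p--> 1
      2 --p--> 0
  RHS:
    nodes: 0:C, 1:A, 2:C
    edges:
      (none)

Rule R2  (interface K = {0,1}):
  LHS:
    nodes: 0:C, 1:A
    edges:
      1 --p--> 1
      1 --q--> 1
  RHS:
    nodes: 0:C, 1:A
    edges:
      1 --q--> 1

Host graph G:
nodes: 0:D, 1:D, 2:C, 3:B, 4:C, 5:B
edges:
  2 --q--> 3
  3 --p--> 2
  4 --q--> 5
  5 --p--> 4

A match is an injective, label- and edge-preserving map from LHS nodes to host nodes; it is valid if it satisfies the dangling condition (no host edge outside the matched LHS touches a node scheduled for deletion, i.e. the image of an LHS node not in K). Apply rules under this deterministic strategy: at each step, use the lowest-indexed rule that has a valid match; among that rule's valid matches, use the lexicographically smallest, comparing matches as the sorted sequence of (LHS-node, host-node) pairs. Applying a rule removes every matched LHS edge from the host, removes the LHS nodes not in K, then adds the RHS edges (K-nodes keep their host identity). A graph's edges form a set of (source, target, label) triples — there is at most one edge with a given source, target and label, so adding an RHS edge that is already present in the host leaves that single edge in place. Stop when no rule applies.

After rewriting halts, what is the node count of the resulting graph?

Answer: 2

Rewrite trace:
initial: |V|=6 |E|=4  E = 2-q->3 3-p->2 4-q->5 5-p->4
step 1: apply R0 at {0↦0, 1↦2, 2↦3}  → |V|=4 |E|=2  E = 4-q->5 5-p->4
step 2: apply R0 at {0↦0, 1↦4, 2↦5}  → |V|=2 |E|=0  E = ∅
normal form: no rule applies after step 2
NF nodes: {0:D, 1:D}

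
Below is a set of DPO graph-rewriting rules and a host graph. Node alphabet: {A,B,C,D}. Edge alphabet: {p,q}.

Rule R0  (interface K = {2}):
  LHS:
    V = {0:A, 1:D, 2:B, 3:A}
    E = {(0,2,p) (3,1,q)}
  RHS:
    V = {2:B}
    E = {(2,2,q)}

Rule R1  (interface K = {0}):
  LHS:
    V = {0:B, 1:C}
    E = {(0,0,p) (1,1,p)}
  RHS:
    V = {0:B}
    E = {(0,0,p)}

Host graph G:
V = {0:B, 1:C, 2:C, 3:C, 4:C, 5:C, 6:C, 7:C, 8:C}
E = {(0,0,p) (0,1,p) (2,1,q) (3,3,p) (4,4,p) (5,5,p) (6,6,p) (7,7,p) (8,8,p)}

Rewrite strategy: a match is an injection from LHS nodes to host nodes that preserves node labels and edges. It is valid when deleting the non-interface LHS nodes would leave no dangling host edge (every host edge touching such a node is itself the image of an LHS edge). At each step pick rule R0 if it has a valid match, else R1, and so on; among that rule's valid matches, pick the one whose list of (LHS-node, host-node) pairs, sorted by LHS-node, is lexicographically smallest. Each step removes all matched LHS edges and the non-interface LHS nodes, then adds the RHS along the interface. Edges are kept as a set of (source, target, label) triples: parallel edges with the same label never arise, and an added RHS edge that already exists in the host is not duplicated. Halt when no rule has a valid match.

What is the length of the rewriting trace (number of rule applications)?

[0] host  ⇒  9 nodes, 9 edges  {0-p->0 0-p->1 2-q->1 3-p->3 4-p->4 5-p->5 6-p->6 7-p->7 8-p->8}
[1] R1 @ {0↦0, 1↦3}  ⇒  8 nodes, 8 edges  {0-p->0 0-p->1 2-q->1 4-p->4 5-p->5 6-p->6 7-p->7 8-p->8}
[2] R1 @ {0↦0, 1↦4}  ⇒  7 nodes, 7 edges  {0-p->0 0-p->1 2-q->1 5-p->5 6-p->6 7-p->7 8-p->8}
[3] R1 @ {0↦0, 1↦5}  ⇒  6 nodes, 6 edges  {0-p->0 0-p->1 2-q->1 6-p->6 7-p->7 8-p->8}
[4] R1 @ {0↦0, 1↦6}  ⇒  5 nodes, 5 edges  {0-p->0 0-p->1 2-q->1 7-p->7 8-p->8}
[5] R1 @ {0↦0, 1↦7}  ⇒  4 nodes, 4 edges  {0-p->0 0-p->1 2-q->1 8-p->8}
[6] R1 @ {0↦0, 1↦8}  ⇒  3 nodes, 3 edges  {0-p->0 0-p->1 2-q->1}
normal form: no rule applies after step 6

Answer: 6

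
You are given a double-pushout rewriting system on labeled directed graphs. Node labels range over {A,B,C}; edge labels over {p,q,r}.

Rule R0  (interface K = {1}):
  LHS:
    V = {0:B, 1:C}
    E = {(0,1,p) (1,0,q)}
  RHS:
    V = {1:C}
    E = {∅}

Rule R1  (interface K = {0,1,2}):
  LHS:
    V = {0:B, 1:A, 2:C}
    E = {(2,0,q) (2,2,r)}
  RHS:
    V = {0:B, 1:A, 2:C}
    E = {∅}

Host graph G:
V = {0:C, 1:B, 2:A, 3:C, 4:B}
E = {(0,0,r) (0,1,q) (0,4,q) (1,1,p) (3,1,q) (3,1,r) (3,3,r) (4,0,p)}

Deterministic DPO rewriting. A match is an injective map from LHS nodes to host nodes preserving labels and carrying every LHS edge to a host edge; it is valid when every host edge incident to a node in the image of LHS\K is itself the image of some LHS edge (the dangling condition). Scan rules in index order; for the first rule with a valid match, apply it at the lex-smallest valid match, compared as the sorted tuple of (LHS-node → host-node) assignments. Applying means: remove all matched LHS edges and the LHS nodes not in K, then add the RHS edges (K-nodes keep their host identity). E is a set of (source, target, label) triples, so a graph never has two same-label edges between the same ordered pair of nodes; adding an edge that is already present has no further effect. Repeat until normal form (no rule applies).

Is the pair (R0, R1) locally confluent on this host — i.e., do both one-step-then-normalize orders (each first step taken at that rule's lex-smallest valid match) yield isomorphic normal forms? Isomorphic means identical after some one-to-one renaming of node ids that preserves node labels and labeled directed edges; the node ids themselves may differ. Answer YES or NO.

branch R0-first: apply at {0↦4, 1↦0} → |E|=6, then 2 more step(s) → NF |V|=4 |E|=2 V={0:C, 1:B, 2:A, 3:C} E=1-p->1 3-r->1
branch R1-first: apply at {0↦1, 1↦2, 2↦0} → |E|=6, then 2 more step(s) → NF |V|=4 |E|=2 V={0:C, 1:B, 2:A, 3:C} E=1-p->1 3-r->1
graphs isomorphic (equal up to label-preserving node renaming)

Answer: YES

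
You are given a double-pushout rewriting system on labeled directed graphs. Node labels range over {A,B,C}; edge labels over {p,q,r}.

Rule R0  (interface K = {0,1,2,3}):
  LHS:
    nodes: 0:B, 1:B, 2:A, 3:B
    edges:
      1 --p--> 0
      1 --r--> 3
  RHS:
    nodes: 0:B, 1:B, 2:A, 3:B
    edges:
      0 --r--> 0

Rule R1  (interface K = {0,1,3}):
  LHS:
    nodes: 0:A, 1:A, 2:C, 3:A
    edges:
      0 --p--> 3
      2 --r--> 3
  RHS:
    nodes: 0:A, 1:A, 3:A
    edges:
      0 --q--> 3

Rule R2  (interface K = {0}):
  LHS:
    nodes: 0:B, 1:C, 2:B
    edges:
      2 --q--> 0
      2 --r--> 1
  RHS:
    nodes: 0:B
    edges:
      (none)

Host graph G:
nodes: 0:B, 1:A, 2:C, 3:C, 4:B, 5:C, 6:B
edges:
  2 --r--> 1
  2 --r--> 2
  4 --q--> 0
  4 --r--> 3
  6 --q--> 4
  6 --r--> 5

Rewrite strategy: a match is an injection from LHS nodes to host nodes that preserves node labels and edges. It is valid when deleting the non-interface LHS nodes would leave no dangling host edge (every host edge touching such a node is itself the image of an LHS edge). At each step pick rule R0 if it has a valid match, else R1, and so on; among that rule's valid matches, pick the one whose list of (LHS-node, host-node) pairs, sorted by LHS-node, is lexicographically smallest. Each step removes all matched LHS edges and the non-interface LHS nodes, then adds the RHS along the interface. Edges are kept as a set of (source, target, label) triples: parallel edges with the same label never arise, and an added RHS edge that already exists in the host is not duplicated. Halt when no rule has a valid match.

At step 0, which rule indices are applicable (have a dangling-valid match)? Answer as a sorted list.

R0: no valid match — LHS pattern not found
R1: no valid match — LHS pattern not found
R2: 1 valid match — {0↦4, 1↦5, 2↦6}

Answer: [R2]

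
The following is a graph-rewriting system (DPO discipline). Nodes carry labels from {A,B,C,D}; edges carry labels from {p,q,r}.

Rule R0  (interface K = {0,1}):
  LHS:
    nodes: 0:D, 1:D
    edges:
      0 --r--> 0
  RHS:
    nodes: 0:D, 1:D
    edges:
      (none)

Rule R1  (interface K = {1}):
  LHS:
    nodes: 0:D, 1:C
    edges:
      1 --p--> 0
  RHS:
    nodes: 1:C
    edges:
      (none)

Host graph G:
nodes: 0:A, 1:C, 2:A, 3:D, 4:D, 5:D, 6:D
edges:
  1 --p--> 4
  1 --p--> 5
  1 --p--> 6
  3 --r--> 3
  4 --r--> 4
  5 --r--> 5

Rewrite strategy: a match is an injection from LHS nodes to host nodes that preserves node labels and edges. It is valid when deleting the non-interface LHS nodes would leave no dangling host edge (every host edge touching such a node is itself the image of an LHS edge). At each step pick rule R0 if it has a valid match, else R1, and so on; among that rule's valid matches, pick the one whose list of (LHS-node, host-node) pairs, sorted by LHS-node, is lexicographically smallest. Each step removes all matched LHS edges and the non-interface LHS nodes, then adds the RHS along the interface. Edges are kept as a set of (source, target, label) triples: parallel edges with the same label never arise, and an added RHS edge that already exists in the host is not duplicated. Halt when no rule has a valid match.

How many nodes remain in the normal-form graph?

start.  V:7 E:6  edges: 1-p->4 1-p->5 1-p->6 3-r->3 4-r->4 5-r->5
1. fire R0 via {0↦3, 1↦4}  →  V:7 E:5  edges: 1-p->4 1-p->5 1-p->6 4-r->4 5-r->5
2. fire R0 via {0↦4, 1↦3}  →  V:7 E:4  edges: 1-p->4 1-p->5 1-p->6 5-r->5
3. fire R0 via {0↦5, 1↦3}  →  V:7 E:3  edges: 1-p->4 1-p->5 1-p->6
4. fire R1 via {0↦4, 1↦1}  →  V:6 E:2  edges: 1-p->5 1-p->6
5. fire R1 via {0↦5, 1↦1}  →  V:5 E:1  edges: 1-p->6
6. fire R1 via {0↦6, 1↦1}  →  V:4 E:0  edges: ∅
normal form: no rule applies after step 6
NF nodes: {0:A, 1:C, 2:A, 3:D}

Answer: 4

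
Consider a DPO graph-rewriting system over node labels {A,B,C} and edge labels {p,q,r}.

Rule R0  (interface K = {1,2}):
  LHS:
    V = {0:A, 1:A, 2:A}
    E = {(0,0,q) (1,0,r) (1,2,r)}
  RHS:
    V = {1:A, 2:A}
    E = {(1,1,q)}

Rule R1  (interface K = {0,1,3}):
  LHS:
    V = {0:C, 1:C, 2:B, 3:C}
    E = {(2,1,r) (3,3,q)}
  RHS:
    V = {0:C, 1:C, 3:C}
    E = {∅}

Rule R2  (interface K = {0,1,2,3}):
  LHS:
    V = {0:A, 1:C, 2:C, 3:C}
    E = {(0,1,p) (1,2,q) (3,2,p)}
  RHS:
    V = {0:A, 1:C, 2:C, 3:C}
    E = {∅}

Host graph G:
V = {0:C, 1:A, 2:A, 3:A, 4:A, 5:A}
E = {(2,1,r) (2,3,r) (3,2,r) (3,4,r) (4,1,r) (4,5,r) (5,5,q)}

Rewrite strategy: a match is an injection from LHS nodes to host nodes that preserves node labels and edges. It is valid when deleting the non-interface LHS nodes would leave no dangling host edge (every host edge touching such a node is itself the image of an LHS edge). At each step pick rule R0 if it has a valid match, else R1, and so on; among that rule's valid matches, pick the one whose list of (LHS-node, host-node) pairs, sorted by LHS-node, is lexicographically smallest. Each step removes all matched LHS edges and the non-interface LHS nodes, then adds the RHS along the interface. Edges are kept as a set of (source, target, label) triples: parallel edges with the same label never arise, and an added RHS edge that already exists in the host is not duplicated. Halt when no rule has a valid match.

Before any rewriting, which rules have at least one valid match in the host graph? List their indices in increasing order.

Answer: [R0]

Derivation:
R0: 1 valid match — {0↦5, 1↦4, 2↦1}
R1: no valid match — LHS pattern not found
R2: no valid match — LHS pattern not found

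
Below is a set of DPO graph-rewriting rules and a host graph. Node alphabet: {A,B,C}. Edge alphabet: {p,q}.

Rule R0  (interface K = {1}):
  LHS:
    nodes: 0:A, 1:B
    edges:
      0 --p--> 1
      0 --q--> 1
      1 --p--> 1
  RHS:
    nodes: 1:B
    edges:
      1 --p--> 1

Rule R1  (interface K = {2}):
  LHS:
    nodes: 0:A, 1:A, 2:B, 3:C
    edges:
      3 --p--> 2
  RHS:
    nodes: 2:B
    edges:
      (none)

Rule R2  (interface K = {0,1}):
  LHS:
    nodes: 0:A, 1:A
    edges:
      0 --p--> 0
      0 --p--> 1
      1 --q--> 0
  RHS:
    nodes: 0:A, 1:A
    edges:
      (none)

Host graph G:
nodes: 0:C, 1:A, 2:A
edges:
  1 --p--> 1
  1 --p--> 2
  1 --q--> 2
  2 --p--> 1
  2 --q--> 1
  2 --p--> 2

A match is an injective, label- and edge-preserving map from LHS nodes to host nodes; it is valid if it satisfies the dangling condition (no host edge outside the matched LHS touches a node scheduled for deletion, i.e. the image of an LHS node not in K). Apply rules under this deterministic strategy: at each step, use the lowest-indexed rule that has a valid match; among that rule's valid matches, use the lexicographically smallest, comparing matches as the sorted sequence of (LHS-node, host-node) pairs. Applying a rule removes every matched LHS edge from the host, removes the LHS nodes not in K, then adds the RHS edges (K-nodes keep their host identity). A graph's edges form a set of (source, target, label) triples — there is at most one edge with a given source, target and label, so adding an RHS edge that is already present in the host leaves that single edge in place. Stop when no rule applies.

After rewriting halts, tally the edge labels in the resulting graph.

Answer: (no edges)

Steps:
start.  V:3 E:6  edges: 1-p->1 1-p->2 1-q->2 2-p->1 2-q->1 2-p->2
1. fire R2 via {0↦1, 1↦2}  →  V:3 E:3  edges: 1-q->2 2-p->1 2-p->2
2. fire R2 via {0↦2, 1↦1}  →  V:3 E:0  edges: ∅
final graph: no rule applies after step 2
NF edges: []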